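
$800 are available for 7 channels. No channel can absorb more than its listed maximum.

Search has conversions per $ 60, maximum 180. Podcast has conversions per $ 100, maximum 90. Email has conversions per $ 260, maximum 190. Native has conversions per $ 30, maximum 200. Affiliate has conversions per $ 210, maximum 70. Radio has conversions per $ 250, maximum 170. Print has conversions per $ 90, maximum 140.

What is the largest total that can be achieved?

Order the channels by conversions per $: Email 260 > Radio 250 > Affiliate 210 > Podcast 100 > Print 90 > Search 60 > Native 30.
Email: +190 to 190 (cap) → 610 left.
Radio: +170 to 170 (cap) → 440 left.
Affiliate: +70 to 70 (cap) → 370 left.
Give Podcast 90 to hit its cap of 90 → 280 left.
Print: +140 to 140 (cap) → 140 left.
Search: +140 (room for 180) → 140. Pool exhausted.
Total = 60×140 + 100×90 + 260×190 + 210×70 + 250×170 + 90×140 = 136600.

136600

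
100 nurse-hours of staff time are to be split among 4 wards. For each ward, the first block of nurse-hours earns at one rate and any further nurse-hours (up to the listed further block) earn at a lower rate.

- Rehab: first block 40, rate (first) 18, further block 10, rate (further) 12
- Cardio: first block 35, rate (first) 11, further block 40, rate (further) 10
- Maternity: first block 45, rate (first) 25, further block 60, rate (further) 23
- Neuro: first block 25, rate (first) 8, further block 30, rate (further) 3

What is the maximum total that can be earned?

Treat each block as its own option and order by rate: Maternity/tier1 25 > Maternity/tier2 23 > Rehab/tier1 18 > Rehab/tier2 12 > Cardio/tier1 11 > Cardio/tier2 10 > Neuro/tier1 8 > Neuro/tier2 3.
Maternity/tier1 (25): +45 ; 55 left.
55 remain; put them into Maternity tier2 at 23.
Total = 25×45 + 23×55 = 2390.

2390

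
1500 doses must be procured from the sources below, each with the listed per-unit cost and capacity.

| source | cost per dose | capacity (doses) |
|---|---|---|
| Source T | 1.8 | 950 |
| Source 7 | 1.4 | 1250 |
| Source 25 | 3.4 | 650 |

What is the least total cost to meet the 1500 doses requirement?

Use sources in increasing cost order.
Take 1250 from Source 7 at 1.4 ; need 250 more.
Source T (1.8): take the remaining 250 ; done.
Source 25: unused.
Cost = 1250×1.4 + 250×1.8 = 2200.

2200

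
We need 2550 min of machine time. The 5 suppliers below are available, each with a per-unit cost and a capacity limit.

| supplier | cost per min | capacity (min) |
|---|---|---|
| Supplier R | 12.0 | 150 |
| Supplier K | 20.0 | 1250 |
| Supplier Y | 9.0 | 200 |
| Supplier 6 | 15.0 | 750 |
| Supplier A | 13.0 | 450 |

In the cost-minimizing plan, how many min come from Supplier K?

Fill from the cheapest supplier first.
Take 200 from Supplier Y at 9.0 — need 2350 more.
Supplier R (12.0): use full 150 — 2200 min to go.
Take 450 from Supplier A at 13.0 — need 1750 more.
Take 750 from Supplier 6 at 15.0 — need 1000 more.
Supplier K at 20.0: take 1000 of its 1250 — requirement met.

1000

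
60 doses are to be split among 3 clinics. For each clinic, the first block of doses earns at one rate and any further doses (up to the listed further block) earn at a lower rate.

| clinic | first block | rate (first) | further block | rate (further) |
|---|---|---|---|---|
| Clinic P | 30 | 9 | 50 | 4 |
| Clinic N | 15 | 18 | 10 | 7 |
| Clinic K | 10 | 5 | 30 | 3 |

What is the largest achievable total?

Order all 6 blocks by rate: Clinic N/first 18 > Clinic P/first 9 > Clinic N/second 7 > Clinic K/first 5 > Clinic P/second 4 > Clinic K/second 3.
Clinic N/first (18): +15 — 45 left.
Clinic P/first (9): +30 — 15 left.
Clinic N second at 7: fill all 10 — 5 left.
5 remain; put them into Clinic K first at 5.
Total = 18×15 + 9×30 + 7×10 + 5×5 = 635.

635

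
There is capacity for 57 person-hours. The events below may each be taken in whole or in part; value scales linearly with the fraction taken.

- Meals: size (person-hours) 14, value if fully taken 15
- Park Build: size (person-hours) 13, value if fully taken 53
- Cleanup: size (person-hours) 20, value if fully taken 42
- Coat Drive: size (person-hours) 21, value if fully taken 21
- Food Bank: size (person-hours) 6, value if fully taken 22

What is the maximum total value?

Best value per unit of size first: Park Build 53/13≈4.08, Food Bank 22/6≈3.67, Cleanup 42/20≈2.1, Meals 15/14≈1.07, Coat Drive 21/21≈1.
Park Build: take in full, 13 person-hours for value 53 ; 44 left.
Take all of Food Bank (6 person-hours, value 22) ; 38 person-hours left.
Cleanup: take in full, 20 person-hours for value 42 ; 18 left.
Meals: take in full, 14 person-hours for value 15 ; 4 left.
Fill the last 4 person-hours with part of Coat Drive: 4/21 of it earns 4.
Total value = 136.

136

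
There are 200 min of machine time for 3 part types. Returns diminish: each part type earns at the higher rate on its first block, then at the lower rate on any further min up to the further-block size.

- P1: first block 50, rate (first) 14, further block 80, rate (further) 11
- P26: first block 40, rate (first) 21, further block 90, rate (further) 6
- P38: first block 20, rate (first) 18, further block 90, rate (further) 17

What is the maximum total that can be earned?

Rank every tier by rate: P26/T1 21 > P38/T1 18 > P38/T2 17 > P1/T1 14 > P1/T2 11 > P26/T2 6.
P26/T1 (21): +40 → 160 left.
Fill P38 T1 block (20 at 18) → 140 left.
P38/T2 (17): +90 → 50 left.
Fill P1 T1 block (50 at 14) → 0 left.
Total = 21×40 + 18×20 + 17×90 + 14×50 = 3430.

3430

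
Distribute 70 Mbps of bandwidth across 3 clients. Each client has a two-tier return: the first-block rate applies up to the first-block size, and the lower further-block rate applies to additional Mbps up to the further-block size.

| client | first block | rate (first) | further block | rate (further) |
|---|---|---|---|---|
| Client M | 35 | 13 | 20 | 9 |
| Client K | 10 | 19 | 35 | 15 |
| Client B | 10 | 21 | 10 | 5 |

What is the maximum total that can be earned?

Order all 6 blocks by rate: Client B/first 21 > Client K/first 19 > Client K/second 15 > Client M/first 13 > Client M/second 9 > Client B/second 5.
Client B first at 21: fill all 10 → 60 left.
Fill Client K first block (10 at 19) → 50 left.
Client K second at 15: fill all 35 → 15 left.
Client M/first: +15 of 35 at 13; pool empty.
Total = 21×10 + 19×10 + 15×35 + 13×15 = 1120.

1120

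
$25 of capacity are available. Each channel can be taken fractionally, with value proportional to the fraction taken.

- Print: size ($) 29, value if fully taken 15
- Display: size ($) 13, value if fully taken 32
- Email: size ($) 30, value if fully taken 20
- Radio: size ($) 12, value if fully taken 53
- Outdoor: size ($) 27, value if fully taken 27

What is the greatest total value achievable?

85

Sort by value density: Radio 53/12≈4.42, Display 32/13≈2.46, Outdoor 27/27≈1, Email 20/30≈0.667, Print 15/29≈0.517.
Radio: take in full, 12 $ for value 53 → 13 left.
Display: take in full, 13 $ for value 32 → 0 left.
Total value = 85.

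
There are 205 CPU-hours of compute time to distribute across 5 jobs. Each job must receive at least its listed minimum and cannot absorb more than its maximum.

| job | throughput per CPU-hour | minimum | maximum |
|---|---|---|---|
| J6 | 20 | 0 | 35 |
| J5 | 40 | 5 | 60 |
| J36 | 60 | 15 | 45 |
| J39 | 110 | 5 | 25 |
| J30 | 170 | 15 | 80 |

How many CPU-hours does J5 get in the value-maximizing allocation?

55

Meeting every minimum uses 0+5+15+5+15 = 40 CPU-hours, leaving 165.
Rank by throughput per CPU-hour: J30 170 > J39 110 > J36 60 > J5 40 > J6 20.
J30: +65 to 80 (cap) → 100 left.
J39: +20 to 25 (cap) → 80 left.
J36 takes 30 more to reach its cap of 45 → 50 left.
J5: +50 (room for 55) → 55. Pool exhausted.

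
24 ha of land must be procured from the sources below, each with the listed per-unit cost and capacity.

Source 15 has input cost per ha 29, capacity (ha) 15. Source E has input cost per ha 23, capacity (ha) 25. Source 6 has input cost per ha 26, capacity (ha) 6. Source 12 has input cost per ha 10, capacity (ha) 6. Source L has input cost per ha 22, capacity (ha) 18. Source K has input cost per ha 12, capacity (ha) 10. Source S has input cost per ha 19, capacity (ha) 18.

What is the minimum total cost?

332

Use sources in increasing cost order.
Source 12 (10): use full 6 → 18 ha to go.
Take 10 from Source K at 12 → need 8 more.
Source S (19): take the remaining 8 → done.
Source L, Source E, Source 6, Source 15: unused.
Cost = 6×10 + 10×12 + 8×19 = 332.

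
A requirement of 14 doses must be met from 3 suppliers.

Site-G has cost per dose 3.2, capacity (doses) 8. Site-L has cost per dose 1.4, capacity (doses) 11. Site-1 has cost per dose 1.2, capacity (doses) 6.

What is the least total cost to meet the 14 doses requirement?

Use suppliers in increasing cost order.
Site-1 (1.2): use full 6 ; 8 doses to go.
Take 8 from Site-L at 1.4 to finish.
Site-G: unused.
Cost = 6×1.2 + 8×1.4 = 18.4.

18.4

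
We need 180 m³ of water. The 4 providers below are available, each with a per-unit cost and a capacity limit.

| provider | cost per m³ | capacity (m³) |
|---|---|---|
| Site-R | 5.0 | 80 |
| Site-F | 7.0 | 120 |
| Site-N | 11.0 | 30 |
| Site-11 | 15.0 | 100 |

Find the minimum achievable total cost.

1100

Cheapest first:
Site-R (5.0): use full 80 → 100 m³ to go.
Take 100 from Site-F at 7.0 to finish.
Site-N, Site-11: unused.
Cost = 80×5.0 + 100×7.0 = 1100.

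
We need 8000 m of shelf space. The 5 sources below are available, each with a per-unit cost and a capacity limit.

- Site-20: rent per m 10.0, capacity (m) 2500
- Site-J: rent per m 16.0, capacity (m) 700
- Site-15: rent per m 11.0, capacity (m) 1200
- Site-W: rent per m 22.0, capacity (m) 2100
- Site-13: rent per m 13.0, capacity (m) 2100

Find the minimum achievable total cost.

109700

Cheapest first:
Take 2500 from Site-20 at 10.0 ; need 5500 more.
Site-15 at 11.0: take all 1200 m ; 4300 still needed.
Site-13 at 13.0: take all 2100 m ; 2200 still needed.
Site-J (16.0): use full 700 ; 1500 m to go.
Take 1500 from Site-W at 22.0 to finish.
Cost = 2500×10.0 + 1200×11.0 + 2100×13.0 + 700×16.0 + 1500×22.0 = 109700.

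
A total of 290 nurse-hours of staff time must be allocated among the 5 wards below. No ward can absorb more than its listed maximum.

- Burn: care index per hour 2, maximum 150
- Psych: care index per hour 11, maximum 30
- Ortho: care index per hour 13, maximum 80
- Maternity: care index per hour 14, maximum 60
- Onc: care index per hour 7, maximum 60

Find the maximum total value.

Order the wards by care index per hour: Maternity 14 > Ortho 13 > Psych 11 > Onc 7 > Burn 2.
Maternity takes 60 to reach its cap of 60 — 230 left.
Ortho: +80 to 80 (cap) — 150 left.
Give Psych 30 to hit its cap of 30 — 120 left.
Give Onc 60 to hit its cap of 60 — 60 left.
Only 60 left; Burn takes them to reach 60.
Total = 2×60 + 11×30 + 13×80 + 14×60 + 7×60 = 2750.

2750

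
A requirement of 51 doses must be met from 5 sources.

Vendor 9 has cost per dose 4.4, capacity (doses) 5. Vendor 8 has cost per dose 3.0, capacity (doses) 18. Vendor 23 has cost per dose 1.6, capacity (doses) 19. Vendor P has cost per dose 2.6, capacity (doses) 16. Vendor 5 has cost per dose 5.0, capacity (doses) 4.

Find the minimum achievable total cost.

Fill from the cheapest source first.
Vendor 23 at 1.6: take all 19 doses — 32 still needed.
Take 16 from Vendor P at 2.6 — need 16 more.
Take 16 from Vendor 8 at 3.0 to finish.
Vendor 9, Vendor 5: unused.
Cost = 19×1.6 + 16×2.6 + 16×3.0 = 120.

120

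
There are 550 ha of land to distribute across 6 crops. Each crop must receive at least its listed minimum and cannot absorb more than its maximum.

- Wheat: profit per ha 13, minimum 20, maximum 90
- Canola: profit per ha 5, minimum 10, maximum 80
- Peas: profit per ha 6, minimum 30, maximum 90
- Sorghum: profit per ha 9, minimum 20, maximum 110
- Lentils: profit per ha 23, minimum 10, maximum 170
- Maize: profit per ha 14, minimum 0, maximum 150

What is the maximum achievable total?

8310

Meeting every minimum uses 20+10+30+20+10+0 = 90 ha, leaving 460.
Highest profit per ha first: Lentils 23 > Maize 14 > Wheat 13 > Sorghum 9 > Peas 6 > Canola 5.
Give Lentils 160 more to hit its cap of 170 ; 300 left.
Maize: +150 to 150 (cap) ; 150 left.
Give Wheat 70 more to hit its cap of 90 ; 80 left.
Only 80 left; Sorghum takes them to reach 100.
Total = 13×90 + 5×10 + 6×30 + 9×100 + 23×170 + 14×150 = 8310.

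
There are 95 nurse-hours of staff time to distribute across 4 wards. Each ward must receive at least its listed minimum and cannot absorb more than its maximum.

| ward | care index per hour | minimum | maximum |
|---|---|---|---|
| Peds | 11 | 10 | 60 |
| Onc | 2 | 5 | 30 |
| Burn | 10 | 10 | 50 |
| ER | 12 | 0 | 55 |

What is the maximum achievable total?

Meeting every minimum uses 10+5+10+0 = 25 nurse-hours, leaving 70.
Order the wards by care index per hour: ER 12 > Peds 11 > Burn 10 > Onc 2.
ER takes 55 more to reach its cap of 55 ; 15 left.
Peds: +15 (room for 50) → 25. Pool exhausted.
Total = 11×25 + 2×5 + 10×10 + 12×55 = 1045.

1045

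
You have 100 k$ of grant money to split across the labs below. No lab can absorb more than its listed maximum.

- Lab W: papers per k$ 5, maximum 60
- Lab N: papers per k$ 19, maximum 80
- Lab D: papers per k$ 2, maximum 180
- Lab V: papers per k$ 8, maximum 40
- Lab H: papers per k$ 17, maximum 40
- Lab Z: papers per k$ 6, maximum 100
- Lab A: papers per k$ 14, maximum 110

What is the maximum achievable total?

1860

Highest papers per k$ first: Lab N 19 > Lab H 17 > Lab A 14 > Lab V 8 > Lab Z 6 > Lab W 5 > Lab D 2.
Give Lab N 80 to hit its cap of 80 — 20 left.
Lab H has room for 40 but only 20 remain, so it gets 20.
Total = 19×80 + 17×20 = 1860.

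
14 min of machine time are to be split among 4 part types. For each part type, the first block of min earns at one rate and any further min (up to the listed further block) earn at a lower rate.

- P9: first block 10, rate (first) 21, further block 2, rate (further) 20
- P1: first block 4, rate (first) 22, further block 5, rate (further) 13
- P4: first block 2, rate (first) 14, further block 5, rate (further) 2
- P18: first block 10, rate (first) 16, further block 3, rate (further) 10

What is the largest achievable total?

298

Rank every tier by rate: P1/tier1 22 > P9/tier1 21 > P9/tier2 20 > P18/tier1 16 > P4/tier1 14 > P1/tier2 13 > P18/tier2 10 > P4/tier2 2.
P1 tier1 at 22: fill all 4 → 10 left.
P9/tier1 (21): +10 → 0 left.
Total = 22×4 + 21×10 = 298.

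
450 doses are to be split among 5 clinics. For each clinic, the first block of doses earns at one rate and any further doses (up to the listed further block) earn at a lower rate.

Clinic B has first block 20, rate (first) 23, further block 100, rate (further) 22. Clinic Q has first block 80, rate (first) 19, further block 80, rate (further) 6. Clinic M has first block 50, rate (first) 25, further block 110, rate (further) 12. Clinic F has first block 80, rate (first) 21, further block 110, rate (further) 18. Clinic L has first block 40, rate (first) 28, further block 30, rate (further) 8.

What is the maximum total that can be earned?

9670

Treat each block as its own option and order by rate: Clinic L/first 28 > Clinic M/first 25 > Clinic B/first 23 > Clinic B/second 22 > Clinic F/first 21 > Clinic Q/first 19 > Clinic F/second 18 > Clinic M/second 12 > Clinic L/second 8 > Clinic Q/second 6.
Clinic L/first (28): +40 → 410 left.
Clinic M/first (25): +50 → 360 left.
Fill Clinic B first block (20 at 23) → 340 left.
Clinic B/second (22): +100 → 240 left.
Clinic F/first (21): +80 → 160 left.
Clinic Q first at 19: fill all 80 → 80 left.
80 remain; put them into Clinic F second at 18.
Total = 28×40 + 25×50 + 23×20 + 22×100 + 21×80 + 19×80 + 18×80 = 9670.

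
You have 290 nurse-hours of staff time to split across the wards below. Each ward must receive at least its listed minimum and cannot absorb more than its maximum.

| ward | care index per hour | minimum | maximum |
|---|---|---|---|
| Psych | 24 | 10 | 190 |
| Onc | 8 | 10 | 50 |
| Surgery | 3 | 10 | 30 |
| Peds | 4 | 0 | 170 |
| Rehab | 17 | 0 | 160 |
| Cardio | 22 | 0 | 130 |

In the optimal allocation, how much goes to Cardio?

80

Meeting every minimum uses 10+10+10+0+0+0 = 30 nurse-hours, leaving 260.
Rank by care index per hour: Psych 24 > Cardio 22 > Rehab 17 > Onc 8 > Peds 4 > Surgery 3.
Give Psych 180 more to hit its cap of 190 → 80 left.
Cardio: +80 (room for 130) → 80. Pool exhausted.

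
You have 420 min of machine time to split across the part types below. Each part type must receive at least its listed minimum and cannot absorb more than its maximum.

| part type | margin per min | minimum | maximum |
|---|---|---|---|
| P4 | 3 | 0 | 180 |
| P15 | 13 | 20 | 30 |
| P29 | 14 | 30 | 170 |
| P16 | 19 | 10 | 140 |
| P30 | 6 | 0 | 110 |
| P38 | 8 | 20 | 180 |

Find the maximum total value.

Meeting every minimum uses 0+20+30+10+0+20 = 80 min, leaving 340.
Rank by margin per min: P16 19 > P29 14 > P15 13 > P38 8 > P30 6 > P4 3.
P16: +130 to 140 (cap) → 210 left.
Give P29 140 more to hit its cap of 170 → 70 left.
P15: +10 to 30 (cap) → 60 left.
Only 60 left; P38 takes them to reach 80.
Total = 13×30 + 14×170 + 19×140 + 8×80 = 6070.

6070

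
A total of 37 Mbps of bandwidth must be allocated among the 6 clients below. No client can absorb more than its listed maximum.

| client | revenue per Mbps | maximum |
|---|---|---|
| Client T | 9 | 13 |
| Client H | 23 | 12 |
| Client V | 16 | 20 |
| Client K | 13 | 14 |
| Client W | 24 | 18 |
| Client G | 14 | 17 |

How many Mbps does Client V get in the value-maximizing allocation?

7

Order the clients by revenue per Mbps: Client W 24 > Client H 23 > Client V 16 > Client G 14 > Client K 13 > Client T 9.
Give Client W 18 to hit its cap of 18 — 19 left.
Give Client H 12 to hit its cap of 12 — 7 left.
Client V: +7 (room for 20) → 7. Pool exhausted.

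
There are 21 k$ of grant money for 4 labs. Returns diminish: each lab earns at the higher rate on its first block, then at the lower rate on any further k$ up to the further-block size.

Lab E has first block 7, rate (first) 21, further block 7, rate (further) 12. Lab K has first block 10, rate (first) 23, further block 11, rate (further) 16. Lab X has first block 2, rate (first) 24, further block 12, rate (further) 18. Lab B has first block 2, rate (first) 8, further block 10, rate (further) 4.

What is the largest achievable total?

Order all 8 blocks by rate: Lab X/T1 24 > Lab K/T1 23 > Lab E/T1 21 > Lab X/T2 18 > Lab K/T2 16 > Lab E/T2 12 > Lab B/T1 8 > Lab B/T2 4.
Fill Lab X T1 block (2 at 24) → 19 left.
Lab K/T1 (23): +10 → 9 left.
Lab E T1 at 21: fill all 7 → 2 left.
2 remain; put them into Lab X T2 at 18.
Total = 24×2 + 23×10 + 21×7 + 18×2 = 461.

461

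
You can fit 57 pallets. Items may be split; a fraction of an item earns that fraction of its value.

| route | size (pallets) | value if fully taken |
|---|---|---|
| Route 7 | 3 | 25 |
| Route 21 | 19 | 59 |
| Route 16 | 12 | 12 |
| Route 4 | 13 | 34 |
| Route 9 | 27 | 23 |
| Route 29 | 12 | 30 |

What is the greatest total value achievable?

158

Rank by value-to-size ratio: Route 7 25/3≈8.33, Route 21 59/19≈3.11, Route 4 34/13≈2.62, Route 29 30/12≈2.5, Route 16 12/12≈1, Route 9 23/27≈0.852.
Take all of Route 7 (3 pallets, value 25) → 54 pallets left.
Take all of Route 21 (19 pallets, value 59) → 35 pallets left.
All 13 pallets of Route 4 fit (value 34) → 22 remain.
All 12 pallets of Route 29 fit (value 30) → 10 remain.
Fill the last 10 pallets with part of Route 16: 10/12 of it earns 10.
Total value = 158.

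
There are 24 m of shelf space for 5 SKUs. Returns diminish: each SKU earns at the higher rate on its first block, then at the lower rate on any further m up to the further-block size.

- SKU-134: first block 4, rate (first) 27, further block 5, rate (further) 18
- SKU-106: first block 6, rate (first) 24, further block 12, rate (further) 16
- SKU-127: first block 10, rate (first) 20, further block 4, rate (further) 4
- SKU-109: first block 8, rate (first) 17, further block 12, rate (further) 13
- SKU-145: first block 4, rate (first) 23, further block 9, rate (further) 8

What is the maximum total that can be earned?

544

Order all 10 blocks by rate: SKU-134/T1 27 > SKU-106/T1 24 > SKU-145/T1 23 > SKU-127/T1 20 > SKU-134/T2 18 > SKU-109/T1 17 > SKU-106/T2 16 > SKU-109/T2 13 > SKU-145/T2 8 > SKU-127/T2 4.
SKU-134 T1 at 27: fill all 4 — 20 left.
Fill SKU-106 T1 block (6 at 24) — 14 left.
SKU-145 T1 at 23: fill all 4 — 10 left.
Fill SKU-127 T1 block (10 at 20) — 0 left.
Total = 27×4 + 24×6 + 23×4 + 20×10 = 544.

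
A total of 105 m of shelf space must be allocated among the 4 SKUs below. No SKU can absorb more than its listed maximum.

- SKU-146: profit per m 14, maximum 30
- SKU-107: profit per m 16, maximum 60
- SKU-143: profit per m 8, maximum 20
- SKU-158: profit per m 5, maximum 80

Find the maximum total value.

1500

Order the SKUs by profit per m: SKU-107 16 > SKU-146 14 > SKU-143 8 > SKU-158 5.
SKU-107: +60 to 60 (cap) → 45 left.
SKU-146 takes 30 to reach its cap of 30 → 15 left.
SKU-143: +15 (room for 20) → 15. Pool exhausted.
Total = 14×30 + 16×60 + 8×15 = 1500.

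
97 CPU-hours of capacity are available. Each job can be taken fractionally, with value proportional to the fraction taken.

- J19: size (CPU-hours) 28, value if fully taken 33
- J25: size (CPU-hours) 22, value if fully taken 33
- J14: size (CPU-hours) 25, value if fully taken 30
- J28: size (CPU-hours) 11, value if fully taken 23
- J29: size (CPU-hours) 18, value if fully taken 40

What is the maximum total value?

Best value per unit of size first: J29 40/18≈2.22, J28 23/11≈2.09, J25 33/22≈1.5, J14 30/25≈1.2, J19 33/28≈1.18.
All 18 CPU-hours of J29 fit (value 40) — 79 remain.
All 11 CPU-hours of J28 fit (value 23) — 68 remain.
Take all of J25 (22 CPU-hours, value 33) — 46 CPU-hours left.
Take all of J14 (25 CPU-hours, value 30) — 21 CPU-hours left.
21 CPU-hours left: a 21/28 share of J19 gives 33×21/28 = 24.75.
Total value = 150.75.

150.75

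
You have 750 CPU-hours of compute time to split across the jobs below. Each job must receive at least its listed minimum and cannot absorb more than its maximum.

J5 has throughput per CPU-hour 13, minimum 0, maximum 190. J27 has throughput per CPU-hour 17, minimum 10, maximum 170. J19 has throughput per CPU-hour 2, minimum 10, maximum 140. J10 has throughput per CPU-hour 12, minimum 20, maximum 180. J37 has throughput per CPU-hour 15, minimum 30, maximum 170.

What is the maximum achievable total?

Meeting every minimum uses 0+10+10+20+30 = 70 CPU-hours, leaving 680.
Order the jobs by throughput per CPU-hour: J27 17 > J37 15 > J5 13 > J10 12 > J19 2.
Give J27 160 more to hit its cap of 170 ; 520 left.
J37 takes 140 more to reach its cap of 170 ; 380 left.
Give J5 190 more to hit its cap of 190 ; 190 left.
Give J10 160 more to hit its cap of 180 ; 30 left.
J19: +30 (room for 130) → 40. Pool exhausted.
Total = 13×190 + 17×170 + 2×40 + 12×180 + 15×170 = 10150.

10150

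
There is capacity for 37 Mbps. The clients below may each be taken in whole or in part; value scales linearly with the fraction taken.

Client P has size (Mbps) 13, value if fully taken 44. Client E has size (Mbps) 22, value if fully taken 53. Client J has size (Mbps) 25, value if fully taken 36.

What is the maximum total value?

Best value per unit of size first: Client P 44/13≈3.38, Client E 53/22≈2.41, Client J 36/25≈1.44.
Take all of Client P (13 Mbps, value 44) ; 24 Mbps left.
All 22 Mbps of Client E fit (value 53) ; 2 remain.
Only 2 Mbps remain; take 2/25 of Client J for value 36×2/25 = 2.88.
Total value = 99.88.

99.88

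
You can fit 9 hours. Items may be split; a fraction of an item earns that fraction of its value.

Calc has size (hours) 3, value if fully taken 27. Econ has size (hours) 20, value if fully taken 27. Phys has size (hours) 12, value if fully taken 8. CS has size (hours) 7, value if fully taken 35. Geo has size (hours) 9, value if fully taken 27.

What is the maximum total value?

57

Sort by value density: Calc 27/3≈9, CS 35/7≈5, Geo 27/9≈3, Econ 27/20≈1.35, Phys 8/12≈0.667.
Take all of Calc (3 hours, value 27) ; 6 hours left.
Fill the last 6 hours with part of CS: 6/7 of it earns 30.
Total value = 57.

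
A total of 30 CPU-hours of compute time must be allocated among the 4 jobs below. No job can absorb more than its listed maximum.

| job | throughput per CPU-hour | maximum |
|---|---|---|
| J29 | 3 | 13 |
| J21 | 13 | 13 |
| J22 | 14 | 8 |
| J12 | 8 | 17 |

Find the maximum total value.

Highest throughput per CPU-hour first: J22 14 > J21 13 > J12 8 > J29 3.
Give J22 8 to hit its cap of 8 → 22 left.
Give J21 13 to hit its cap of 13 → 9 left.
J12: +9 (room for 17) → 9. Pool exhausted.
Total = 13×13 + 14×8 + 8×9 = 353.

353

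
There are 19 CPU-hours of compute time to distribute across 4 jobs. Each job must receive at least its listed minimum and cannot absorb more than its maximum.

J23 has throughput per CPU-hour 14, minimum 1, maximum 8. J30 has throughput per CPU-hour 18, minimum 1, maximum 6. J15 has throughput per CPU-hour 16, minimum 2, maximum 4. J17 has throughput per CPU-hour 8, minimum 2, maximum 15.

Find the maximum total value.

Meeting every minimum uses 1+1+2+2 = 6 CPU-hours, leaving 13.
Order the jobs by throughput per CPU-hour: J30 18 > J15 16 > J23 14 > J17 8.
Give J30 5 more to hit its cap of 6 ; 8 left.
J15: +2 to 4 (cap) ; 6 left.
J23 has room for 7 more but only 6 remain, so it gets 7.
Total = 14×7 + 18×6 + 16×4 + 8×2 = 286.

286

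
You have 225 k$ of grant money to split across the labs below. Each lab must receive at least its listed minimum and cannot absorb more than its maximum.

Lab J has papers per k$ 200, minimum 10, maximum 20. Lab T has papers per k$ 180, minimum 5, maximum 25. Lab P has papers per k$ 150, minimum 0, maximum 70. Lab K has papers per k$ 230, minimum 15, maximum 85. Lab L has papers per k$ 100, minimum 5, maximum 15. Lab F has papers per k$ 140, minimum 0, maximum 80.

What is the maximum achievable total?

Meeting every minimum uses 10+5+0+15+5+0 = 35 k$, leaving 190.
Highest papers per k$ first: Lab K 230 > Lab J 200 > Lab T 180 > Lab P 150 > Lab F 140 > Lab L 100.
Lab K takes 70 more to reach its cap of 85 ; 120 left.
Lab J takes 10 more to reach its cap of 20 ; 110 left.
Lab T: +20 to 25 (cap) ; 90 left.
Lab P: +70 to 70 (cap) ; 20 left.
Lab F: +20 (room for 80) → 20. Pool exhausted.
Total = 200×20 + 180×25 + 150×70 + 230×85 + 100×5 + 140×20 = 41850.

41850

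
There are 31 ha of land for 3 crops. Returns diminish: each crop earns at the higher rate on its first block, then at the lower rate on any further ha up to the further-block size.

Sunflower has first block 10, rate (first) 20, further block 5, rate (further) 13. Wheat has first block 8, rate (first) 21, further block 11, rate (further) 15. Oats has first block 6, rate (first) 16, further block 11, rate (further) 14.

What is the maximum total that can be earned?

Treat each block as its own option and order by rate: Wheat/tier1 21 > Sunflower/tier1 20 > Oats/tier1 16 > Wheat/tier2 15 > Oats/tier2 14 > Sunflower/tier2 13.
Wheat/tier1 (21): +8 → 23 left.
Sunflower tier1 at 20: fill all 10 → 13 left.
Fill Oats tier1 block (6 at 16) → 7 left.
7 remain; put them into Wheat tier2 at 15.
Total = 21×8 + 20×10 + 16×6 + 15×7 = 569.

569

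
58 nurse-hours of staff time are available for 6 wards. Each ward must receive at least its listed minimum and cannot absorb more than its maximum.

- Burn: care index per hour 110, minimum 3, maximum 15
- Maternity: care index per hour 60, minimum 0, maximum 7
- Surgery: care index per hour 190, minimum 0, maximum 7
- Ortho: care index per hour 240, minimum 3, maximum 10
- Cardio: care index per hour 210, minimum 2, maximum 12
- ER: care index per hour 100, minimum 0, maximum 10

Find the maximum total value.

9140

Meeting every minimum uses 3+0+0+3+2+0 = 8 nurse-hours, leaving 50.
Rank by care index per hour: Ortho 240 > Cardio 210 > Surgery 190 > Burn 110 > ER 100 > Maternity 60.
Ortho: +7 to 10 (cap) ; 43 left.
Cardio takes 10 more to reach its cap of 12 ; 33 left.
Surgery takes 7 more to reach its cap of 7 ; 26 left.
Burn takes 12 more to reach its cap of 15 ; 14 left.
Give ER 10 more to hit its cap of 10 ; 4 left.
Maternity has room for 7 more but only 4 remain, so it gets 4.
Total = 110×15 + 60×4 + 190×7 + 240×10 + 210×12 + 100×10 = 9140.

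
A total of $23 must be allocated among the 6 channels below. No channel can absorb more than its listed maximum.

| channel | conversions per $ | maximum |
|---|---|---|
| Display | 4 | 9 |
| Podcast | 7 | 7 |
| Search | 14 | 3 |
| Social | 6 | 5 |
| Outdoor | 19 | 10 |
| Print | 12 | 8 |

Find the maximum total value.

Order the channels by conversions per $: Outdoor 19 > Search 14 > Print 12 > Podcast 7 > Social 6 > Display 4.
Give Outdoor 10 to hit its cap of 10 — 13 left.
Search: +3 to 3 (cap) — 10 left.
Give Print 8 to hit its cap of 8 — 2 left.
Only 2 left; Podcast takes them to reach 2.
Total = 7×2 + 14×3 + 19×10 + 12×8 = 342.

342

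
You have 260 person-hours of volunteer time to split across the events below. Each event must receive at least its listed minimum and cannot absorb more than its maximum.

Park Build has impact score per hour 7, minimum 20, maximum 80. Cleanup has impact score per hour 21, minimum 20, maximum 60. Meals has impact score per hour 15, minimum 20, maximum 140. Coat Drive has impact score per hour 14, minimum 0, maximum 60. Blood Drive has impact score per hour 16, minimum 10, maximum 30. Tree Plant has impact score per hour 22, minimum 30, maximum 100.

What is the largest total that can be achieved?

4830

Meeting every minimum uses 20+20+20+0+10+30 = 100 person-hours, leaving 160.
Highest impact score per hour first: Tree Plant 22 > Cleanup 21 > Blood Drive 16 > Meals 15 > Coat Drive 14 > Park Build 7.
Tree Plant takes 70 more to reach its cap of 100 → 90 left.
Cleanup: +40 to 60 (cap) → 50 left.
Blood Drive takes 20 more to reach its cap of 30 → 30 left.
Meals: +30 (room for 120) → 50. Pool exhausted.
Total = 7×20 + 21×60 + 15×50 + 16×30 + 22×100 = 4830.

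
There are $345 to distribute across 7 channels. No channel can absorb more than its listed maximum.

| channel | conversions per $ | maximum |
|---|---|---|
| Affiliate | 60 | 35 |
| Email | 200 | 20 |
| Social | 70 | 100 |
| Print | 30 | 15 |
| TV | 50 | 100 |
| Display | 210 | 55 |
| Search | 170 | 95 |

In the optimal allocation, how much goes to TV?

Rank by conversions per $: Display 210 > Email 200 > Search 170 > Social 70 > Affiliate 60 > TV 50 > Print 30.
Give Display 55 to hit its cap of 55 — 290 left.
Email takes 20 to reach its cap of 20 — 270 left.
Search: +95 to 95 (cap) — 175 left.
Social takes 100 to reach its cap of 100 — 75 left.
Affiliate: +35 to 35 (cap) — 40 left.
Only 40 left; TV takes them to reach 40.

40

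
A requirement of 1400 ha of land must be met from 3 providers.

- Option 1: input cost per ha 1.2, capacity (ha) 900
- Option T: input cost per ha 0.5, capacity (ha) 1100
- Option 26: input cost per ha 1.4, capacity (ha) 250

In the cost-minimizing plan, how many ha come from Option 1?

Fill from the cheapest provider first.
Option T at 0.5: take all 1100 ha → 300 still needed.
Option 1 (1.2): take the remaining 300 → done.
Option 26: unused.

300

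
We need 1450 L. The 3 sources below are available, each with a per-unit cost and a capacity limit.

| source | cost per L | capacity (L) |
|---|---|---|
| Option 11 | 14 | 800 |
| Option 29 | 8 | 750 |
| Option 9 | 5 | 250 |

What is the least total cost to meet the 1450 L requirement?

13550

Fill from the cheapest source first.
Option 9 (5): use full 250 ; 1200 L to go.
Option 29 (8): use full 750 ; 450 L to go.
Take 450 from Option 11 at 14 to finish.
Cost = 250×5 + 750×8 + 450×14 = 13550.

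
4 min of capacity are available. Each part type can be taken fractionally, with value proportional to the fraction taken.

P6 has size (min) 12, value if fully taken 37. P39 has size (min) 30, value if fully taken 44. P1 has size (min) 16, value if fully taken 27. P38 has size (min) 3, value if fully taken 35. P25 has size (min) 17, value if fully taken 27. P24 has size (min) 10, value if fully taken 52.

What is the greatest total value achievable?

40.2

Sort by value density: P38 35/3≈11.7, P24 52/10≈5.2, P6 37/12≈3.08, P1 27/16≈1.69, P25 27/17≈1.59, P39 44/30≈1.47.
Take all of P38 (3 min, value 35) — 1 min left.
1 min left: a 1/10 share of P24 gives 52×1/10 = 5.2.
Total value = 40.2.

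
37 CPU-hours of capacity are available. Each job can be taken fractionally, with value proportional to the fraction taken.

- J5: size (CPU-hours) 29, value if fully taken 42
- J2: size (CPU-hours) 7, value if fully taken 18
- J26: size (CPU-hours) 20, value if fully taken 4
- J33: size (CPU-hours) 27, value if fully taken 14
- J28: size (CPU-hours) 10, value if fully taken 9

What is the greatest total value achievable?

Sort by value density: J2 18/7≈2.57, J5 42/29≈1.45, J28 9/10≈0.9, J33 14/27≈0.519, J26 4/20≈0.2.
Take all of J2 (7 CPU-hours, value 18) → 30 CPU-hours left.
All 29 CPU-hours of J5 fit (value 42) → 1 remain.
1 CPU-hours left: a 1/10 share of J28 gives 9×1/10 = 0.9.
Total value = 60.9.

60.9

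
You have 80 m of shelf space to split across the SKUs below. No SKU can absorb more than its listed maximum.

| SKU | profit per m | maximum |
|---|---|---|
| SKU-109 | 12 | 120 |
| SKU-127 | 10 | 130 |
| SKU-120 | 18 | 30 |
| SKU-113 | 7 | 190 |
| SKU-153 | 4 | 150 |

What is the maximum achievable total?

1140

Order the SKUs by profit per m: SKU-120 18 > SKU-109 12 > SKU-127 10 > SKU-113 7 > SKU-153 4.
SKU-120: +30 to 30 (cap) — 50 left.
SKU-109: +50 (room for 120) → 50. Pool exhausted.
Total = 12×50 + 18×30 = 1140.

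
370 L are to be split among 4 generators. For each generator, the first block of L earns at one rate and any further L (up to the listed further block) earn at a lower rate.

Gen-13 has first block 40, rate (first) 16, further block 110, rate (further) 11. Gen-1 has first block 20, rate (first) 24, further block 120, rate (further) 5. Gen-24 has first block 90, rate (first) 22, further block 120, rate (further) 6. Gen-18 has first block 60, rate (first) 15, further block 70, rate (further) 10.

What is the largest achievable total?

Rank every tier by rate: Gen-1/first 24 > Gen-24/first 22 > Gen-13/first 16 > Gen-18/first 15 > Gen-13/second 11 > Gen-18/second 10 > Gen-24/second 6 > Gen-1/second 5.
Gen-1/first (24): +20 → 350 left.
Gen-24 first at 22: fill all 90 → 260 left.
Gen-13 first at 16: fill all 40 → 220 left.
Fill Gen-18 first block (60 at 15) → 160 left.
Fill Gen-13 second block (110 at 11) → 50 left.
50 remain; put them into Gen-18 second at 10.
Total = 24×20 + 22×90 + 16×40 + 15×60 + 11×110 + 10×50 = 5710.

5710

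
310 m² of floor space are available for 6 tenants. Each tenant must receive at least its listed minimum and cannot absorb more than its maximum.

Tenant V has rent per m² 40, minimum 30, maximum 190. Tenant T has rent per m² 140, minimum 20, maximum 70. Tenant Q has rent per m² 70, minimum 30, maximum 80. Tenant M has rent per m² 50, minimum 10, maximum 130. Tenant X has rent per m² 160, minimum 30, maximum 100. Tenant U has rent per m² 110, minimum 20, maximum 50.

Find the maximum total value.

Meeting every minimum uses 30+20+30+10+30+20 = 140 m², leaving 170.
Order the tenants by rent per m²: Tenant X 160 > Tenant T 140 > Tenant U 110 > Tenant Q 70 > Tenant M 50 > Tenant V 40.
Tenant X: +70 to 100 (cap) — 100 left.
Give Tenant T 50 more to hit its cap of 70 — 50 left.
Give Tenant U 30 more to hit its cap of 50 — 20 left.
Only 20 left; Tenant Q takes them to reach 50.
Total = 40×30 + 140×70 + 70×50 + 50×10 + 160×100 + 110×50 = 36500.

36500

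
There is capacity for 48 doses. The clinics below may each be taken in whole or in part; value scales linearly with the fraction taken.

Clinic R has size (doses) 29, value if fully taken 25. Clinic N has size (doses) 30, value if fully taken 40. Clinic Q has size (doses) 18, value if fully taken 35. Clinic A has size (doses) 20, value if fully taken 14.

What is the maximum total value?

Best value per unit of size first: Clinic Q 35/18≈1.94, Clinic N 40/30≈1.33, Clinic R 25/29≈0.862, Clinic A 14/20≈0.7.
Take all of Clinic Q (18 doses, value 35) — 30 doses left.
All 30 doses of Clinic N fit (value 40) — 0 remain.
Total value = 75.

75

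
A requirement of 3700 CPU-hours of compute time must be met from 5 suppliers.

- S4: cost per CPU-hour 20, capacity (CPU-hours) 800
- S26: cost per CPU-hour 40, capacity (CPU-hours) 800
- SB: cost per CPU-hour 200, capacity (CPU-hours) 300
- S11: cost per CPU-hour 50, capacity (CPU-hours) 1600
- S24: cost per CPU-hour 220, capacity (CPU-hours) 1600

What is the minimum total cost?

Cheapest first:
Take 800 from S4 at 20 — need 2900 more.
S26 (40): use full 800 — 2100 CPU-hours to go.
S11 (50): use full 1600 — 500 CPU-hours to go.
Take 300 from SB at 200 — need 200 more.
S24 at 220: take 200 of its 1600 — requirement met.
Cost = 800×20 + 800×40 + 1600×50 + 300×200 + 200×220 = 232000.

232000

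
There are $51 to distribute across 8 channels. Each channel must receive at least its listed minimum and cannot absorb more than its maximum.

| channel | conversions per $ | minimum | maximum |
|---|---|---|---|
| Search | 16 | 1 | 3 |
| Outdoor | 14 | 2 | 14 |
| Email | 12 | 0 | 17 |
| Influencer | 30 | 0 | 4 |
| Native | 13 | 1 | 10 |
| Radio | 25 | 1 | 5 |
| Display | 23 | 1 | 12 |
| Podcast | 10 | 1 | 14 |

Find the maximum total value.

Meeting every minimum uses 1+2+0+0+1+1+1+1 = 7 $, leaving 44.
Order the channels by conversions per $: Influencer 30 > Radio 25 > Display 23 > Search 16 > Outdoor 14 > Native 13 > Email 12 > Podcast 10.
Influencer takes 4 more to reach its cap of 4 → 40 left.
Radio takes 4 more to reach its cap of 5 → 36 left.
Display: +11 to 12 (cap) → 25 left.
Search: +2 to 3 (cap) → 23 left.
Give Outdoor 12 more to hit its cap of 14 → 11 left.
Native takes 9 more to reach its cap of 10 → 2 left.
Only 2 left; Email takes them to reach 2.
Total = 16×3 + 14×14 + 12×2 + 30×4 + 13×10 + 25×5 + 23×12 + 10×1 = 929.

929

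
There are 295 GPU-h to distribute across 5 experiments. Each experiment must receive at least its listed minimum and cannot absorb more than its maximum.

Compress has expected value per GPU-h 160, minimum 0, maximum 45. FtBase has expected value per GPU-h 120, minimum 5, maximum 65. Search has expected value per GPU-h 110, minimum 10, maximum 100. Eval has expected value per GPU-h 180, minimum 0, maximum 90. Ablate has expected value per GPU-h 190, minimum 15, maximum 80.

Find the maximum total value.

Meeting every minimum uses 0+5+10+0+15 = 30 GPU-h, leaving 265.
Rank by expected value per GPU-h: Ablate 190 > Eval 180 > Compress 160 > FtBase 120 > Search 110.
Ablate takes 65 more to reach its cap of 80 ; 200 left.
Eval: +90 to 90 (cap) ; 110 left.
Give Compress 45 more to hit its cap of 45 ; 65 left.
Give FtBase 60 more to hit its cap of 65 ; 5 left.
Only 5 left; Search takes them to reach 15.
Total = 160×45 + 120×65 + 110×15 + 180×90 + 190×80 = 48050.

48050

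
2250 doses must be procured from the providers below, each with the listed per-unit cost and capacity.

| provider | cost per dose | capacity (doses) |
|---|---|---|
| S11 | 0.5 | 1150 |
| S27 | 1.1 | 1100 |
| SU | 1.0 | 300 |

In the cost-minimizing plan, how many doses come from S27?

800

Fill from the cheapest provider first.
S11 (0.5): use full 1150 — 1100 doses to go.
SU at 1.0: take all 300 doses — 800 still needed.
S27 at 1.1: take 800 of its 1100 — requirement met.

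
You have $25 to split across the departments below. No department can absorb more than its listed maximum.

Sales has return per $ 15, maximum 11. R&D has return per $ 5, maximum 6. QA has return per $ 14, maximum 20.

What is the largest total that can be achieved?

361

Highest return per $ first: Sales 15 > QA 14 > R&D 5.
Sales: +11 to 11 (cap) ; 14 left.
QA: +14 (room for 20) → 14. Pool exhausted.
Total = 15×11 + 14×14 = 361.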